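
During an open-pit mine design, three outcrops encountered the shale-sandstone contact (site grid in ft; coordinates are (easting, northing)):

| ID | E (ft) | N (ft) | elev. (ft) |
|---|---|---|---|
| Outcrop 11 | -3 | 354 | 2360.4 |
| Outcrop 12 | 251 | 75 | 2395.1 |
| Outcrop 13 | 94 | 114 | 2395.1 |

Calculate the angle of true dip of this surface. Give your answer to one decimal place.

Let the plane be z = a·E + b·N + c.
Outcrop 12−Outcrop 11: 254a − 279b = 34.7;  Outcrop 13−Outcrop 11: 97a − 240b = 34.7.
Solving gives a = −0.03992, b = −0.16072.
Gradient magnitude |∇z| = √(a² + b²) = √(0.00159 + 0.02583) = 0.16560.
True dip = arctan(0.16560) = 9.4°, dipping toward NNE (azimuth ≈ 014°).

9.4°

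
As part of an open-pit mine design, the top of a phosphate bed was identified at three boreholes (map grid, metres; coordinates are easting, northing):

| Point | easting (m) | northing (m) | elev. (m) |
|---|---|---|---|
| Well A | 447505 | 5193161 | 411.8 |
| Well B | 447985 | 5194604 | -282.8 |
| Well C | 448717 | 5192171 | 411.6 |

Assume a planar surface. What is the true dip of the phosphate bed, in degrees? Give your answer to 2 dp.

Let the plane be z = a·easting + b·northing + c.
Well B−Well A: 480a + 1443b = −694.6;  Well C−Well A: 1212a − 990b = −0.2.
Solving gives a = −0.30931, b = −0.37847.
Gradient magnitude |∇z| = √(a² + b²) = √(0.09567 + 0.14324) = 0.48879.
True dip = arctan(0.48879) = 26.05°, dipping toward NE (azimuth ≈ 039°).

26.05°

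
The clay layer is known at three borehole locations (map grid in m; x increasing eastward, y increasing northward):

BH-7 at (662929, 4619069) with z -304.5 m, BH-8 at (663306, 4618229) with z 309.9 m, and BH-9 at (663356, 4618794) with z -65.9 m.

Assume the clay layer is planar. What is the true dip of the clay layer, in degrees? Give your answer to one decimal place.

Two edge vectors: BH-7→BH-8 = (377, -840, 614.4), BH-7→BH-9 = (427, -275, 238.6).
Normal n = (BH-7→BH-8) × (BH-7→BH-9) = (-31464, 172396.6, 255005).
So ∂z/∂x = −n_x/n_z = 0.12339 and ∂z/∂y = −n_y/n_z = −0.67605.
Gradient magnitude |∇z| = √(a² + b²) = √(0.01522 + 0.45705) = 0.68722.
True dip = arctan(0.68722) = 34.5°, dipping toward N (azimuth ≈ 350°).

34.5°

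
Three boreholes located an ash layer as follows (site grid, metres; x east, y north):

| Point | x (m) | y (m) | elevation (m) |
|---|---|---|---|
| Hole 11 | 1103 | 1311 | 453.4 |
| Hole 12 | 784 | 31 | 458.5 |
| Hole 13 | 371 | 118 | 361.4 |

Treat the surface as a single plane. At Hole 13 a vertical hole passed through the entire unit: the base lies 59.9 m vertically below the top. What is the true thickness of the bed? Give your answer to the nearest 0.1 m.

58.4 m

Let the plane be z = a·x + b·y + c.
Hole 12−Hole 11: −319a − 1280b = 5.1;  Hole 13−Hole 11: −732a − 1193b = −92.
Solving gives a = 0.22258, b = −0.05946.
|∇z| = √(a²+b²) = 0.23039, so dip δ = arctan(0.23039) = 12.97°.
True thickness = vertical thickness × cos δ = 59.9 × cos 12.97° = 58.4 m.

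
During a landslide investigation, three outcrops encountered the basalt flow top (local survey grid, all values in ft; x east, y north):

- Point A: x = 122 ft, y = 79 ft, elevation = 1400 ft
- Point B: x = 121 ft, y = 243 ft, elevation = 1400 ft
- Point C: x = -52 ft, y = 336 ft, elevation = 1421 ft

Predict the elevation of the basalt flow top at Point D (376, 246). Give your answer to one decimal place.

Two edge vectors: Point A→Point B = (-1, 164, 0), Point A→Point C = (-174, 257, 21).
Normal n = (Point A→Point B) × (Point A→Point C) = (3444, 21, 28279).
So ∂z/∂x = −n_x/n_z = −0.12179 and ∂z/∂y = −n_y/n_z = −0.00074.
Intercept c from Point A: 1400 + 14.86 + 0.06 = 1414.92.
At (376, 246): z = −45.8 − 0.2 + 1414.92 = 1368.9 ft.

1368.9 ft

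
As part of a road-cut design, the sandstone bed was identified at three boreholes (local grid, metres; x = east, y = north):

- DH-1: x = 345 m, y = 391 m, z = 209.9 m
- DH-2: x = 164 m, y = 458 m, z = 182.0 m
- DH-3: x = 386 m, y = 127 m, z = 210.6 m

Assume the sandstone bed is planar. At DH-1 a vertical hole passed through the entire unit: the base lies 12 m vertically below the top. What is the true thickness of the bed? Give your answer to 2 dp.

11.84 m

Two edge vectors: DH-1→DH-2 = (-181, 67, -27.9), DH-1→DH-3 = (41, -264, 0.7).
Normal n = (DH-1→DH-2) × (DH-1→DH-3) = (-7318.7, -1017.2, 45037).
So ∂z/∂x = −n_x/n_z = 0.16250 and ∂z/∂y = −n_y/n_z = 0.02259.
|∇z| = √(a²+b²) = 0.16407, so dip δ = arctan(0.16407) = 9.32°.
True thickness = vertical thickness × cos δ = 12 × cos 9.32° = 11.84 m.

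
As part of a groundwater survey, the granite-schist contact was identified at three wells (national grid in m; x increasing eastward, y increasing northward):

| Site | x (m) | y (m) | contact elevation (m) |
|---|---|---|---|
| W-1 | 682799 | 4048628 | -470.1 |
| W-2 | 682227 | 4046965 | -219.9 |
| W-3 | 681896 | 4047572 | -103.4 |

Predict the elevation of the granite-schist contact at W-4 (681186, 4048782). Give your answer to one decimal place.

Let the plane be z = a·x + b·y + c.
W-2−W-1: −572a − 1663b = 250.2;  W-3−W-1: −903a − 1056b = 366.7.
Solving gives a = −0.385014432, b = −0.018022697.
Then c = -470.1 − a·682799 − b·4048628 = 335384.56.
At (681186, 4048782): z = −262266.4 − 72970.0 + 335384.56 = 148.2 m.

148.2 m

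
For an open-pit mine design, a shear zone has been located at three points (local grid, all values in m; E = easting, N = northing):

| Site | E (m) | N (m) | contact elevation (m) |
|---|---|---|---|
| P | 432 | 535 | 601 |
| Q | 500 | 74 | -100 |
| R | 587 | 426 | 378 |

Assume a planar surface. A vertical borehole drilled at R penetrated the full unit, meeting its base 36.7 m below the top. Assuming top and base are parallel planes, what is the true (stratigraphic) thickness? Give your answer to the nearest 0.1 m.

20.2 m

Two edge vectors: P→Q = (68, -461, -701), P→R = (155, -109, -223).
Normal n = (P→Q) × (P→R) = (26394, -93491, 64043).
So ∂z/∂E = −n_x/n_z = −0.41213 and ∂z/∂N = −n_y/n_z = 1.45982.
|∇z| = √(a²+b²) = 1.51688, so dip δ = arctan(1.51688) = 56.61°.
True thickness = vertical thickness × cos δ = 36.7 × cos 56.61° = 20.2 m.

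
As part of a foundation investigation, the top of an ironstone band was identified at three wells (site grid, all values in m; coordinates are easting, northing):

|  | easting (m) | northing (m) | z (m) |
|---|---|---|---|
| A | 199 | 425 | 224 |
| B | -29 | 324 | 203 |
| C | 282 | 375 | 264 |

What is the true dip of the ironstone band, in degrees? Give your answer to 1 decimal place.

Let the plane be z = a·easting + b·northing + c.
B−A: −228a − 101b = −21;  C−A: 83a − 50b = 40.
Solving gives a = 0.25729, b = −0.37290.
Gradient magnitude |∇z| = √(a² + b²) = √(0.06620 + 0.13905) = 0.45305.
True dip = arctan(0.45305) = 24.4°, dipping toward NW (azimuth ≈ 325°).

24.4°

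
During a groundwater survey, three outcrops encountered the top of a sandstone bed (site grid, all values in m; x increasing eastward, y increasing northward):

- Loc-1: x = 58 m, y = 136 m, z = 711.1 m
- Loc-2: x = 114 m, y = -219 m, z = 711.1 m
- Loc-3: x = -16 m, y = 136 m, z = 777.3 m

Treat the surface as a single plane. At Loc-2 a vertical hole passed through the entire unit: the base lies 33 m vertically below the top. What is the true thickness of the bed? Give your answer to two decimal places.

24.46 m

Two edge vectors: Loc-1→Loc-2 = (56, -355, 0), Loc-1→Loc-3 = (-74, 0, 66.2).
Normal n = (Loc-1→Loc-2) × (Loc-1→Loc-3) = (-23501, -3707.2, -26270).
So ∂z/∂x = −n_x/n_z = −0.89459 and ∂z/∂y = −n_y/n_z = −0.14112.
|∇z| = √(a²+b²) = 0.90566, so dip δ = arctan(0.90566) = 42.17°.
True thickness = vertical thickness × cos δ = 33 × cos 42.17° = 24.46 m.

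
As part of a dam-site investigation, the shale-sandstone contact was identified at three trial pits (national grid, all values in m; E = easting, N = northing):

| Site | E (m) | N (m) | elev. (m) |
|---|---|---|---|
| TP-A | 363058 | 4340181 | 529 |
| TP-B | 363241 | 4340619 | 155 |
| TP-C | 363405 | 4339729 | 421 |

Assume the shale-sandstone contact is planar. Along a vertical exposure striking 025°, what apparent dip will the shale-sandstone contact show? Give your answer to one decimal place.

Let the plane be z = a·E + b·N + c.
TP-B−TP-A: 183a + 438b = −374;  TP-C−TP-A: 347a − 452b = −108.
Solving gives a = −0.92182, b = −0.46874.
Unit vector along 025° is (sin 25°, cos 25°) = (0.4226, 0.9063).
Slope in that direction = a·(0.4226) + b·(0.9063) = −0.81440.
Apparent dip = arctan|0.81440| = 39.2° (true dip is 46.0°, so apparent ≤ true as expected).

39.2°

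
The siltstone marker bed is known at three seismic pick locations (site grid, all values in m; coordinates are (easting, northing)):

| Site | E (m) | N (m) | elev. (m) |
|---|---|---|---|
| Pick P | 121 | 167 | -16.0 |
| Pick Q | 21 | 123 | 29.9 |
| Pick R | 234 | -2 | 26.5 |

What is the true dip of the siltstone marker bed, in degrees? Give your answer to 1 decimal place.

27.0°

Let the plane be z = a·E + b·N + c.
Pick Q−Pick P: −100a − 44b = 45.9;  Pick R−Pick P: 113a − 169b = 42.5.
Solving gives a = −0.26916, b = −0.43145.
Gradient magnitude |∇z| = √(a² + b²) = √(0.07245 + 0.18615) = 0.50853.
True dip = arctan(0.50853) = 27.0°, dipping toward NNE (azimuth ≈ 032°).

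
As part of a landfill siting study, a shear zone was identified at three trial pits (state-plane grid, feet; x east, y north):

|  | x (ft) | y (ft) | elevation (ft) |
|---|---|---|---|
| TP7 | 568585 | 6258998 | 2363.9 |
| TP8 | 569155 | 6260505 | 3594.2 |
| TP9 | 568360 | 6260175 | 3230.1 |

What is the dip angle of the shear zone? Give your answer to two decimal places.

Let the plane be z = a·x + b·y + c.
TP8−TP7: 570a + 1507b = 1230.3;  TP9−TP7: −225a + 1177b = 866.2.
Solving gives a = 0.14129, b = 0.76295.
Gradient magnitude |∇z| = √(a² + b²) = √(0.01996 + 0.58209) = 0.77592.
True dip = arctan(0.77592) = 37.81°, dipping toward S (azimuth ≈ 190°).

37.81°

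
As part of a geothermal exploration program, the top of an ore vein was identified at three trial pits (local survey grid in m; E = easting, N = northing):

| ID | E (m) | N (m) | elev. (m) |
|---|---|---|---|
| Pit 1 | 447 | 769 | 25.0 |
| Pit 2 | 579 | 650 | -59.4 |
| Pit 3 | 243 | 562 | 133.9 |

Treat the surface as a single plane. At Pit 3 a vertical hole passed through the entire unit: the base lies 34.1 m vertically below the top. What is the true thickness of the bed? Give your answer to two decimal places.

29.34 m

Two edge vectors: Pit 1→Pit 2 = (132, -119, -84.4), Pit 1→Pit 3 = (-204, -207, 108.9).
Normal n = (Pit 1→Pit 2) × (Pit 1→Pit 3) = (-30429.9, 2842.8, -51600).
So ∂z/∂E = −n_x/n_z = −0.58973 and ∂z/∂N = −n_y/n_z = 0.05509.
|∇z| = √(a²+b²) = 0.59229, so dip δ = arctan(0.59229) = 30.64°.
True thickness = vertical thickness × cos δ = 34.1 × cos 30.64° = 29.34 m.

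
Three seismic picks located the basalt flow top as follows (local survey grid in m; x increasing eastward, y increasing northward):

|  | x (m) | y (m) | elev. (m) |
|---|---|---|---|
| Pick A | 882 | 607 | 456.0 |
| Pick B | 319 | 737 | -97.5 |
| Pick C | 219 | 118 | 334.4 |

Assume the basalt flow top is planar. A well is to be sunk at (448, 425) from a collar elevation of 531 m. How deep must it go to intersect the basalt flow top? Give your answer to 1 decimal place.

268.6 m

Two edge vectors: Pick A→Pick B = (-563, 130, -553.5), Pick A→Pick C = (-663, -489, -121.6).
Normal n = (Pick A→Pick B) × (Pick A→Pick C) = (-286469.5, 298509.7, 361497).
So ∂z/∂x = −n_x/n_z = 0.79245 and ∂z/∂y = −n_y/n_z = −0.82576.
Intercept c from Pick A: 456 − 698.94 + 501.24 = 258.29.
At (448, 425): z_contact = 355.02 − 350.95 + 258.29 = 262.36 m.
Depth below ground = 531 − 262.36 = 268.6 m.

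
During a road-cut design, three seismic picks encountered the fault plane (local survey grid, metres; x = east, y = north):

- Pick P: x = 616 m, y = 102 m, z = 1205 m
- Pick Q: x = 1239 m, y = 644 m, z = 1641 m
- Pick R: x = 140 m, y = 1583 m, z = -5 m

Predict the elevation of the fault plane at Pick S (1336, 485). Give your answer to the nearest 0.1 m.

1821.5 m

Two edge vectors: Pick P→Pick Q = (623, 542, 436), Pick P→Pick R = (-476, 1481, -1210).
Normal n = (Pick P→Pick Q) × (Pick P→Pick R) = (-1301536, 546294, 1180655).
So ∂z/∂x = −n_x/n_z = 1.102385 and ∂z/∂y = −n_y/n_z = −0.462704.
Intercept c from Pick P: 1205 − 679.07 + 47.20 = 573.13.
At (1336, 485): z = 1472.8 − 224.4 + 573.13 = 1821.5 m.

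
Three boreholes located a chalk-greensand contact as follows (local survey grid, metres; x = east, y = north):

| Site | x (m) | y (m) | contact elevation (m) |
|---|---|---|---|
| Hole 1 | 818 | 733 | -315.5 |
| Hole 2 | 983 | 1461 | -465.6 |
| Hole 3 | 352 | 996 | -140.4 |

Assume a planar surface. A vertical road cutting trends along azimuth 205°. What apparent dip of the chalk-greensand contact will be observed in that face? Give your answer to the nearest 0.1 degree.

Let the plane be z = a·x + b·y + c.
Hole 2−Hole 1: 165a + 728b = −150.1;  Hole 3−Hole 1: −466a + 263b = 175.1.
Solving gives a = −0.43631, b = −0.10729.
Unit vector along 205° is (sin 205°, cos 205°) = (-0.4226, -0.9063).
Slope in that direction = a·(-0.4226) + b·(-0.9063) = 0.28163.
Apparent dip = arctan|0.28163| = 15.7° (true dip is 24.2°, so apparent ≤ true as expected).

15.7°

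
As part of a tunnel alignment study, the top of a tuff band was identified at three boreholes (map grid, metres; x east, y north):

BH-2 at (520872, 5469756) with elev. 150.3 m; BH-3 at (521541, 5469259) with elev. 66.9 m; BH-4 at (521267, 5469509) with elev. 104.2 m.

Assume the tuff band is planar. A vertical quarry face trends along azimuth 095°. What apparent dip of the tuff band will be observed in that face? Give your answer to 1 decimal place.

Let the plane be z = a·x + b·y + c.
BH-3−BH-2: 669a − 497b = −83.4;  BH-4−BH-2: 395a − 247b = −46.1.
Solving gives a = −0.07440, b = 0.06765.
Unit vector along 095° is (sin 95°, cos 95°) = (0.9962, -0.0872).
Slope in that direction = a·(0.9962) + b·(-0.0872) = −0.08002.
Apparent dip = arctan|0.08002| = 4.6° (true dip is 5.7°, so apparent ≤ true as expected).

4.6°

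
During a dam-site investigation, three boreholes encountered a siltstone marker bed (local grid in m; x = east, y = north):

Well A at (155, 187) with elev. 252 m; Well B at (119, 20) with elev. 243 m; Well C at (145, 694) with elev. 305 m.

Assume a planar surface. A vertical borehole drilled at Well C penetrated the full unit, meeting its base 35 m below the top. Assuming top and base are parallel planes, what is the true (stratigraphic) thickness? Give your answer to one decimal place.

Let the plane be z = a·x + b·y + c.
Well B−Well A: −36a − 167b = −9;  Well C−Well A: −10a + 507b = 53.
Solving gives a = −0.21524, b = 0.10029.
|∇z| = √(a²+b²) = 0.23746, so dip δ = arctan(0.23746) = 13.36°.
True thickness = vertical thickness × cos δ = 35 × cos 13.36° = 34.1 m.

34.1 m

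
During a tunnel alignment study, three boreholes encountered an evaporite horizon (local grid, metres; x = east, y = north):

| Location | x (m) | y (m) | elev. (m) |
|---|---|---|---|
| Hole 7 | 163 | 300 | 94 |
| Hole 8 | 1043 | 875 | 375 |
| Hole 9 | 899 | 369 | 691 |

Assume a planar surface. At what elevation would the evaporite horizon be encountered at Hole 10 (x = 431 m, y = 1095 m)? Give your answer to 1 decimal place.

-365.2 m

Let the plane be z = a·x + b·y + c.
Hole 8−Hole 7: 880a + 575b = 281;  Hole 9−Hole 7: 736a + 69b = 597.
Solving gives a = 0.893528, b = −0.878791.
Then c = 94 − a·163 − b·300 = 211.99.
At (431, 1095): z = 385.1 − 962.3 + 211.99 = -365.2 m.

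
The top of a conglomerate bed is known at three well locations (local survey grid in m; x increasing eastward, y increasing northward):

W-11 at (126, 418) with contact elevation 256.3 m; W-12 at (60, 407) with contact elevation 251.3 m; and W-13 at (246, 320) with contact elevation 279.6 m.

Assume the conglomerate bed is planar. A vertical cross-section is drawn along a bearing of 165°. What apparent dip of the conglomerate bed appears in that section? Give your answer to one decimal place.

Two edge vectors: W-11→W-12 = (-66, -11, -5), W-11→W-13 = (120, -98, 23.3).
Normal n = (W-11→W-12) × (W-11→W-13) = (-746.3, 937.8, 7788).
So ∂z/∂x = −n_x/n_z = 0.09583 and ∂z/∂y = −n_y/n_z = −0.12042.
Unit vector along 165° is (sin 165°, cos 165°) = (0.2588, -0.9659).
Slope in that direction = a·(0.2588) + b·(-0.9659) = 0.14111.
Apparent dip = arctan|0.14111| = 8.0° (true dip is 8.7°, so apparent ≤ true as expected).

8.0°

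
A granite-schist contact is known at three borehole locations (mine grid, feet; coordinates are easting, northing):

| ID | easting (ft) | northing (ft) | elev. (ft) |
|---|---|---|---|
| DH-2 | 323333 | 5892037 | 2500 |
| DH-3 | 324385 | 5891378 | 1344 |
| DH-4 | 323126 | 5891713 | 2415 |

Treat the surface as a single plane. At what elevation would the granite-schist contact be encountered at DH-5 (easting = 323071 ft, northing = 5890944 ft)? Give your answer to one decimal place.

Let the plane be z = a·easting + b·northing + c.
DH-3−DH-2: 1052a − 659b = −1156;  DH-4−DH-2: −207a − 324b = −85.
Solving gives a = −0.667410494, b = 0.688746828.
Then c = 2500 − a·323333 − b·5892037 = −3839825.96.
At (323071, 5890944): z = −215621.0 + 4057369.0 − 3839825.96 = 1922.1 ft.

1922.1 ft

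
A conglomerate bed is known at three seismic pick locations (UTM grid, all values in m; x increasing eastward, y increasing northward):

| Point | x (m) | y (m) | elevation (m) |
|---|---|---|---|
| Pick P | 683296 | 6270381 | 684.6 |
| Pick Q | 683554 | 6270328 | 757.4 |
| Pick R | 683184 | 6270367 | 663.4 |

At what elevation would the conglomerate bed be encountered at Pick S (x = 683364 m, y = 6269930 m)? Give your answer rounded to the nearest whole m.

827 m

Two edge vectors: Pick P→Pick Q = (258, -53, 72.8), Pick P→Pick R = (-112, -14, -21.2).
Normal n = (Pick P→Pick Q) × (Pick P→Pick R) = (2142.8, -2684, -9548).
So ∂z/∂x = −n_x/n_z = 0.22442396 and ∂z/∂y = −n_y/n_z = −0.28110599.
Intercept c from Pick P: 684.6 − 153348.00 + 1762641.66 = 1609978.27.
At (683364, 6269930): z = 153363.3 − 1762514.9 + 1609978.27 = 826.6 m.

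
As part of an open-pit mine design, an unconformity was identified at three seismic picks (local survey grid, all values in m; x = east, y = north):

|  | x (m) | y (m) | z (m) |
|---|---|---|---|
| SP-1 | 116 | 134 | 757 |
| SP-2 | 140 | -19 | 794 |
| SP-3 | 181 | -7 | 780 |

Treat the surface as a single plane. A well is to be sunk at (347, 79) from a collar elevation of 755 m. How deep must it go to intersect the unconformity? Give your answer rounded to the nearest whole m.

42 m

Two edge vectors: SP-1→SP-2 = (24, -153, 37), SP-1→SP-3 = (65, -141, 23).
Normal n = (SP-1→SP-2) × (SP-1→SP-3) = (1698, 1853, 6561).
So ∂z/∂x = −n_x/n_z = −0.25880 and ∂z/∂y = −n_y/n_z = −0.28243.
Intercept c from SP-1: 757 + 30.02 + 37.85 = 824.87.
At (347, 79): z_contact = −89.8 − 22.3 + 824.87 = 712.8 m.
Depth below ground = 755 − 712.8 = 42 m.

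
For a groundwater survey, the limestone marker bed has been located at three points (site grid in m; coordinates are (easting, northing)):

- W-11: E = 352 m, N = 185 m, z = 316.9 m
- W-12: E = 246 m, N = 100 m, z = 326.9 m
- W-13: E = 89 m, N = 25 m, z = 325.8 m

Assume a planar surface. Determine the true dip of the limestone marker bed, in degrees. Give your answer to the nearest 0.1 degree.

19.3°

Two edge vectors: W-11→W-12 = (-106, -85, 10), W-11→W-13 = (-263, -160, 8.9).
Normal n = (W-11→W-12) × (W-11→W-13) = (843.5, -1686.6, -5395).
So ∂z/∂E = −n_x/n_z = 0.15635 and ∂z/∂N = −n_y/n_z = −0.31262.
Gradient magnitude |∇z| = √(a² + b²) = √(0.02444 + 0.09773) = 0.34954.
True dip = arctan(0.34954) = 19.3°, dipping toward NNW (azimuth ≈ 333°).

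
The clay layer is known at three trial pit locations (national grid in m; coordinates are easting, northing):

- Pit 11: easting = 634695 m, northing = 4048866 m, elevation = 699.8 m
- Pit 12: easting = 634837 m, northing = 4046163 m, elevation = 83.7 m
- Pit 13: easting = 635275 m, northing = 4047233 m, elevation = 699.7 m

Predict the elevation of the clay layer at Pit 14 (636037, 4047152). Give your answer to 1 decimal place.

1251.8 m

Let the plane be z = a·easting + b·northing + c.
Pit 12−Pit 11: 142a − 2703b = −616.1;  Pit 13−Pit 11: 580a − 1633b = −0.1.
Solving gives a = 0.752942313, b = 0.267487166.
Then c = 699.8 − a·634695 − b·4048866 = −1560208.61.
At (636037, 4047152): z = 478899.2 + 1082561.2 − 1560208.61 = 1251.8 m.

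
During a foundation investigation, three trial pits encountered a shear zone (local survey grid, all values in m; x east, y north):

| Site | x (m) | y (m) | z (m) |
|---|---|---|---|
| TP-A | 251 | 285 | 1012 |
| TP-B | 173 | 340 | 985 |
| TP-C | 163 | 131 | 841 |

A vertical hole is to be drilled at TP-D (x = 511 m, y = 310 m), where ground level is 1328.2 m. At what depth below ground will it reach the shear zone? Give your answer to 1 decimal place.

Let the plane be z = a·x + b·y + c.
TP-B−TP-A: −78a + 55b = −27;  TP-C−TP-A: −88a − 154b = −171.
Solving gives a = 0.80483, b = 0.65049.
Then c = 1012 − a·251 − b·285 = 624.60.
At (511, 310): z_contact = 411.27 + 201.65 + 624.60 = 1237.52 m.
Depth below ground = 1328.2 − 1237.52 = 90.7 m.

90.7 m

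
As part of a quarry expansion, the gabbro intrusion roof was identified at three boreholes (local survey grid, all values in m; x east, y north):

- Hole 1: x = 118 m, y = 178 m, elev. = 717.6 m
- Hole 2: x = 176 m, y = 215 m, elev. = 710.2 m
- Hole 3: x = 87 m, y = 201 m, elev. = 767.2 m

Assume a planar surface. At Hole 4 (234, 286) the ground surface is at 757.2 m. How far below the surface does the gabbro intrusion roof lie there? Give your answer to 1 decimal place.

Two edge vectors: Hole 1→Hole 2 = (58, 37, -7.4), Hole 1→Hole 3 = (-31, 23, 49.6).
Normal n = (Hole 1→Hole 2) × (Hole 1→Hole 3) = (2005.4, -2647.4, 2481).
So ∂z/∂x = −n_x/n_z = −0.80830 and ∂z/∂y = −n_y/n_z = 1.06707.
Intercept c from Hole 1: 717.6 + 95.38 − 189.94 = 623.04.
At (234, 286): z_contact = −189.14 + 305.18 + 623.04 = 739.08 m.
Depth below ground = 757.2 − 739.08 = 18.1 m.

18.1 m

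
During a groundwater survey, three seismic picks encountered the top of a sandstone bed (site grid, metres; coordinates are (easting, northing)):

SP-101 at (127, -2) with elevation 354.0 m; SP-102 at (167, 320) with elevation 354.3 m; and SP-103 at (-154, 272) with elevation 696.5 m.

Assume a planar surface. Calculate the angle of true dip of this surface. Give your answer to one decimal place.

Two edge vectors: SP-101→SP-102 = (40, 322, 0.3), SP-101→SP-103 = (-281, 274, 342.5).
Normal n = (SP-101→SP-102) × (SP-101→SP-103) = (110202.8, -13784.3, 101442).
So ∂z/∂E = −n_x/n_z = −1.08636 and ∂z/∂N = −n_y/n_z = 0.13588.
Gradient magnitude |∇z| = √(a² + b²) = √(1.18018 + 0.01846) = 1.09483.
True dip = arctan(1.09483) = 47.6°, dipping toward E (azimuth ≈ 097°).

47.6°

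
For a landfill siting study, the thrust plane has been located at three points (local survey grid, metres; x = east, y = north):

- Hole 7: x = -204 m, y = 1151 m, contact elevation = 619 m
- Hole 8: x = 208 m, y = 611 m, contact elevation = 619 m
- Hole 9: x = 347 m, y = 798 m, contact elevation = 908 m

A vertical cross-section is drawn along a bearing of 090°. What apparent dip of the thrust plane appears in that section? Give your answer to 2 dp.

Two edge vectors: Hole 7→Hole 8 = (412, -540, 0), Hole 7→Hole 9 = (551, -353, 289).
Normal n = (Hole 7→Hole 8) × (Hole 7→Hole 9) = (-156060, -119068, 152104).
So ∂z/∂x = −n_x/n_z = 1.02601 and ∂z/∂y = −n_y/n_z = 0.78281.
Unit vector along 090° is (sin 90°, cos 90°) = (1.0000, 0.0000).
Slope in that direction = a·(1.0000) + b·(0.0000) = 1.02601.
Apparent dip = arctan|1.02601| = 45.74° (true dip is 52.2°, so apparent ≤ true as expected).

45.74°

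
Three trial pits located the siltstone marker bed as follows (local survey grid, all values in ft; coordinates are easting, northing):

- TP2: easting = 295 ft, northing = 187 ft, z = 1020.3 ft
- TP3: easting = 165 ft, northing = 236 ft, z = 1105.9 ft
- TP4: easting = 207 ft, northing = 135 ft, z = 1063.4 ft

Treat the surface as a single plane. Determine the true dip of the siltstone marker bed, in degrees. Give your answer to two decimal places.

Let the plane be z = a·easting + b·northing + c.
TP3−TP2: −130a + 49b = 85.6;  TP4−TP2: −88a − 52b = 43.1.
Solving gives a = −0.59277, b = 0.17430.
Gradient magnitude |∇z| = √(a² + b²) = √(0.35137 + 0.03038) = 0.61786.
True dip = arctan(0.61786) = 31.71°, dipping toward ESE (azimuth ≈ 106°).

31.71°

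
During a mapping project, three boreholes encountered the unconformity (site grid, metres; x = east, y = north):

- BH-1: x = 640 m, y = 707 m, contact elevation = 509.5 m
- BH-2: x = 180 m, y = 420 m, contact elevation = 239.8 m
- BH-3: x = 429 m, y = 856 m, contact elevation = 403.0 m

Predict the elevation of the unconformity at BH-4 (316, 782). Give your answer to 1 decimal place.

336.5 m

Two edge vectors: BH-1→BH-2 = (-460, -287, -269.7), BH-1→BH-3 = (-211, 149, -106.5).
Normal n = (BH-1→BH-2) × (BH-1→BH-3) = (70750.8, 7916.7, -129097).
So ∂z/∂x = −n_x/n_z = 0.54804 and ∂z/∂y = −n_y/n_z = 0.06132.
Intercept c from BH-1: 509.5 − 350.75 − 43.36 = 115.40.
At (316, 782): z = 173.2 + 48.0 + 115.40 = 336.5 m.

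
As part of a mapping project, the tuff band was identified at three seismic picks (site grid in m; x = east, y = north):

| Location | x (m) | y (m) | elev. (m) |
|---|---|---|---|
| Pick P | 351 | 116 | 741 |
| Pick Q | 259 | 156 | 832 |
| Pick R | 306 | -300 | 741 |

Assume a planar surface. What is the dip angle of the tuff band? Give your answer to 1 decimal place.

43.5°

Two edge vectors: Pick P→Pick Q = (-92, 40, 91), Pick P→Pick R = (-45, -416, 0).
Normal n = (Pick P→Pick Q) × (Pick P→Pick R) = (37856, -4095, 40072).
So ∂z/∂x = −n_x/n_z = −0.94470 and ∂z/∂y = −n_y/n_z = 0.10219.
Gradient magnitude |∇z| = √(a² + b²) = √(0.89246 + 0.01044) = 0.95021.
True dip = arctan(0.95021) = 43.5°, dipping toward E (azimuth ≈ 096°).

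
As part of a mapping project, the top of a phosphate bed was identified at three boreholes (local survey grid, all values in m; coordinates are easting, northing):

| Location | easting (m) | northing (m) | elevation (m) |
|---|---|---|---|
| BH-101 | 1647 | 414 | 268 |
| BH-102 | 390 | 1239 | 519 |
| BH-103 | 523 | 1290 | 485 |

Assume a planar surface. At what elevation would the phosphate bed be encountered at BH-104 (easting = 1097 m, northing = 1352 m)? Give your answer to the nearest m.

347 m

Let the plane be z = a·easting + b·northing + c.
BH-102−BH-101: −1257a + 825b = 251;  BH-103−BH-101: −1124a + 876b = 217.
Solving gives a = −0.23500, b = −0.05382.
Then c = 268 − a·1647 − b·414 = 677.33.
At (1097, 1352): z = −257.8 − 72.8 + 677.33 = 346.8 m.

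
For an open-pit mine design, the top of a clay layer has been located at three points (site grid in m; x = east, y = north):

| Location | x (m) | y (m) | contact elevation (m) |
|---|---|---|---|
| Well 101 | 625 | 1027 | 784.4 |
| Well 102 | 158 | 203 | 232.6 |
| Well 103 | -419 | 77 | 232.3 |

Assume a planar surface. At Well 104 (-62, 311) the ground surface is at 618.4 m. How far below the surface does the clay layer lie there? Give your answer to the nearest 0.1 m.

266.7 m

Let the plane be z = a·x + b·y + c.
Well 102−Well 101: −467a − 824b = −551.8;  Well 103−Well 101: −1044a − 950b = −552.1.
Solving gives a = −0.166295, b = 0.763908.
Then c = 784.4 − a·625 − b·1027 = 103.80.
At (-62, 311): z_contact = 10.31 + 237.58 + 103.80 = 351.69 m.
Depth below ground = 618.4 − 351.69 = 266.7 m.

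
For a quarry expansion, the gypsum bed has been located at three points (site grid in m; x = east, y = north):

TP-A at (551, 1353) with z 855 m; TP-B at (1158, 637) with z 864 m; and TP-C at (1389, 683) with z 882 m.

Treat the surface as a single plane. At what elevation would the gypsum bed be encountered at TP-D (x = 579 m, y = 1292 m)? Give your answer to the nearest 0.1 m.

Let the plane be z = a·x + b·y + c.
TP-B−TP-A: 607a − 716b = 9;  TP-C−TP-A: 838a − 670b = 27.
Solving gives a = 0.068809, b = 0.045764.
Then c = 855 − a·551 − b·1353 = 755.17.
At (579, 1292): z = 39.8 + 59.1 + 755.17 = 854.1 m.

854.1 m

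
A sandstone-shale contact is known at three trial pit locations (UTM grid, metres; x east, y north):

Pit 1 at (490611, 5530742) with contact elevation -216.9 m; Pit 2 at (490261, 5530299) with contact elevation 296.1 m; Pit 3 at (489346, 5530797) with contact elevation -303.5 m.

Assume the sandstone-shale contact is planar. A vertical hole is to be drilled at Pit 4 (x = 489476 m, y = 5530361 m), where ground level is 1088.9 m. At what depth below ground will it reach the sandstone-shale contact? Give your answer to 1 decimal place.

879.2 m

Two edge vectors: Pit 1→Pit 2 = (-350, -443, 513), Pit 1→Pit 3 = (-1265, 55, -86.6).
Normal n = (Pit 1→Pit 2) × (Pit 1→Pit 3) = (10148.8, -679255, -579645).
So ∂z/∂x = −n_x/n_z = 0.017508648 and ∂z/∂y = −n_y/n_z = −1.171846561.
Intercept c from Pit 1: -216.9 − 8589.94 + 6481180.99 = 6472374.16.
At (489476, 5530361): z_contact = 8570.06 − 6480734.52 + 6472374.16 = 209.70 m.
Depth below ground = 1088.9 − 209.70 = 879.2 m.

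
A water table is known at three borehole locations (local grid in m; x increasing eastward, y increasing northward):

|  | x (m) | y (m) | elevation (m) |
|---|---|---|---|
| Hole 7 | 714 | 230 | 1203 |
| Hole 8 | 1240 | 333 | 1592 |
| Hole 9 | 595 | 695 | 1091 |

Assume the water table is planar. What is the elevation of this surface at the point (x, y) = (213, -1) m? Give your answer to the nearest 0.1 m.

Let the plane be z = a·x + b·y + c.
Hole 8−Hole 7: 526a + 103b = 389;  Hole 9−Hole 7: −119a + 465b = −112.
Solving gives a = 0.749166, b = −0.049138.
Then c = 1203 − a·714 − b·230 = 679.40.
At (213, -1): z = 159.6 + 0.0 + 679.40 = 839.0 m.

839.0 m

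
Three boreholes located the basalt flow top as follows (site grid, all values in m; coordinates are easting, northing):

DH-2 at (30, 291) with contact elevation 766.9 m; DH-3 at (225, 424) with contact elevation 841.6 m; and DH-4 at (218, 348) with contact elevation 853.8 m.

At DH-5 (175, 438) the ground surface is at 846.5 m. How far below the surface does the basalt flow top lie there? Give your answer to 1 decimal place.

Let the plane be z = a·easting + b·northing + c.
DH-3−DH-2: 195a + 133b = 74.7;  DH-4−DH-2: 188a + 57b = 86.9.
Solving gives a = 0.52558, b = −0.20894.
Then c = 766.9 − a·30 − b·291 = 811.93.
At (175, 438): z_contact = 91.98 − 91.51 + 811.93 = 812.40 m.
Depth below ground = 846.5 − 812.40 = 34.1 m.

34.1 m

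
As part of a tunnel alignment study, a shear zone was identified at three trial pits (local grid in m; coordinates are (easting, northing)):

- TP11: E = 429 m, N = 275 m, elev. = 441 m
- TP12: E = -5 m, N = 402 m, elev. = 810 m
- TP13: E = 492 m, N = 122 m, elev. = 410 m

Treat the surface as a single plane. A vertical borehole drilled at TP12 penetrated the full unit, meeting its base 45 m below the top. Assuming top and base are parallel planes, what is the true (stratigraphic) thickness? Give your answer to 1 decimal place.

33.2 m

Let the plane be z = a·E + b·N + c.
TP12−TP11: −434a + 127b = 369;  TP13−TP11: 63a − 153b = −31.
Solving gives a = −0.89930, b = −0.16769.
|∇z| = √(a²+b²) = 0.91480, so dip δ = arctan(0.91480) = 42.45°.
True thickness = vertical thickness × cos δ = 45 × cos 42.45° = 33.2 m.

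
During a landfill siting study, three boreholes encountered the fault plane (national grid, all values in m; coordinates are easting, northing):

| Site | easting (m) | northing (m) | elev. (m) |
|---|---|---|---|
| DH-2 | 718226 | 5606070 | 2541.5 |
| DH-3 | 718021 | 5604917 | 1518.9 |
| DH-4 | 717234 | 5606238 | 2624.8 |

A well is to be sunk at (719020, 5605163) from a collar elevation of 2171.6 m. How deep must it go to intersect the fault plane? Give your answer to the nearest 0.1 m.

Two edge vectors: DH-2→DH-3 = (-205, -1153, -1022.6), DH-2→DH-4 = (-992, 168, 83.3).
Normal n = (DH-2→DH-3) × (DH-2→DH-4) = (75751.9, 1031495.7, -1178216).
So ∂z/∂easting = −n_x/n_z = 0.064293729 and ∂z/∂northing = −n_y/n_z = 0.875472494.
Intercept c from DH-2: 2541.5 − 46177.43 − 4907960.08 = −4951596.01.
At (719020, 5605163): z_contact = 46228.48 + 4907166.03 − 4951596.01 = 1798.50 m.
Depth below ground = 2171.6 − 1798.50 = 373.1 m.

373.1 m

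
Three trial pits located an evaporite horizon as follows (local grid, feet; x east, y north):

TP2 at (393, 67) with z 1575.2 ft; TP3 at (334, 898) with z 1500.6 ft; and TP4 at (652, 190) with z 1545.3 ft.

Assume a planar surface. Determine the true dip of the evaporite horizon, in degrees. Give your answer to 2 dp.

6.73°

Two edge vectors: TP2→TP3 = (-59, 831, -74.6), TP2→TP4 = (259, 123, -29.9).
Normal n = (TP2→TP3) × (TP2→TP4) = (-15671.1, -21085.5, -222486).
So ∂z/∂x = −n_x/n_z = −0.07044 and ∂z/∂y = −n_y/n_z = −0.09477.
Gradient magnitude |∇z| = √(a² + b²) = √(0.00496 + 0.00898) = 0.11808.
True dip = arctan(0.11808) = 6.73°, dipping toward NE (azimuth ≈ 037°).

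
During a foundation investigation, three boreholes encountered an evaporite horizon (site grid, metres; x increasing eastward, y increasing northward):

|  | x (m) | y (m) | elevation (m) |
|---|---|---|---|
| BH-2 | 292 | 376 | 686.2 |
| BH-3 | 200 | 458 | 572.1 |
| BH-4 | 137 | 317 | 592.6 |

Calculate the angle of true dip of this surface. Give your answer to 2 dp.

Two edge vectors: BH-2→BH-3 = (-92, 82, -114.1), BH-2→BH-4 = (-155, -59, -93.6).
Normal n = (BH-2→BH-3) × (BH-2→BH-4) = (-14407.1, 9074.3, 18138).
So ∂z/∂x = −n_x/n_z = 0.79430 and ∂z/∂y = −n_y/n_z = −0.50029.
Gradient magnitude |∇z| = √(a² + b²) = √(0.63092 + 0.25029) = 0.93873.
True dip = arctan(0.93873) = 43.19°, dipping toward WNW (azimuth ≈ 302°).

43.19°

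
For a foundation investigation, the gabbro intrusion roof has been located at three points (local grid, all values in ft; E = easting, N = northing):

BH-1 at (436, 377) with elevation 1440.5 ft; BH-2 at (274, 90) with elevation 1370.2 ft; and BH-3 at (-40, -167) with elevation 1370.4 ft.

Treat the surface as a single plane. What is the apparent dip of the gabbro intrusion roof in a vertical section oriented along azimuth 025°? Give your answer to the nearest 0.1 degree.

14.3°

Two edge vectors: BH-1→BH-2 = (-162, -287, -70.3), BH-1→BH-3 = (-476, -544, -70.1).
Normal n = (BH-1→BH-2) × (BH-1→BH-3) = (-18124.5, 22106.6, -48484).
So ∂z/∂E = −n_x/n_z = −0.37382 and ∂z/∂N = −n_y/n_z = 0.45596.
Unit vector along 025° is (sin 25°, cos 25°) = (0.4226, 0.9063).
Slope in that direction = a·(0.4226) + b·(0.9063) = 0.25525.
Apparent dip = arctan|0.25525| = 14.3° (true dip is 30.5°, so apparent ≤ true as expected).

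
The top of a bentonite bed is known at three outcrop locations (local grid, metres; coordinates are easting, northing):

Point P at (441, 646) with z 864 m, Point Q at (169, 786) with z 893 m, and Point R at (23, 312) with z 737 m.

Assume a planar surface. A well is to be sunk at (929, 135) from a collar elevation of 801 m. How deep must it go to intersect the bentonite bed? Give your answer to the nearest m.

Let the plane be z = a·easting + b·northing + c.
Point Q−Point P: −272a + 140b = 29;  Point R−Point P: −418a − 334b = −127.
Solving gives a = 0.05419, b = 0.31242.
Then c = 864 − a·441 − b·646 = 638.28.
At (929, 135): z_contact = 50.3 + 42.2 + 638.28 = 730.8 m.
Depth below ground = 801 − 730.8 = 70 m.

70 m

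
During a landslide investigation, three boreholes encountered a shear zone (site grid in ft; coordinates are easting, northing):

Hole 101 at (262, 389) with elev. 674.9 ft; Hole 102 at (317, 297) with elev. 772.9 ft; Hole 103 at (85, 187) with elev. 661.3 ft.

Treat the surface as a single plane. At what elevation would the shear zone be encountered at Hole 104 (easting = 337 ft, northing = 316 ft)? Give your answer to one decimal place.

Two edge vectors: Hole 101→Hole 102 = (55, -92, 98), Hole 101→Hole 103 = (-177, -202, -13.6).
Normal n = (Hole 101→Hole 102) × (Hole 101→Hole 103) = (21047.2, -16598, -27394).
So ∂z/∂easting = −n_x/n_z = 0.76831 and ∂z/∂northing = −n_y/n_z = −0.60590.
Intercept c from Hole 101: 674.9 − 201.30 + 235.69 = 709.30.
At (337, 316): z = 258.9 − 191.5 + 709.30 = 776.8 ft.

776.8 ft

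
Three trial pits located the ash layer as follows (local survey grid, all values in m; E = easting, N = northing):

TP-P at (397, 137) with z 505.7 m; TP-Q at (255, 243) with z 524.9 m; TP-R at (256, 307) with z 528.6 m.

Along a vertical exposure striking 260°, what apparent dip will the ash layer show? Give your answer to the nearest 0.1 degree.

4.5°

Let the plane be z = a·E + b·N + c.
TP-Q−TP-P: −142a + 106b = 19.2;  TP-R−TP-P: −141a + 170b = 22.9.
Solving gives a = −0.09099, b = 0.05923.
Unit vector along 260° is (sin 260°, cos 260°) = (-0.9848, -0.1736).
Slope in that direction = a·(-0.9848) + b·(-0.1736) = 0.07933.
Apparent dip = arctan|0.07933| = 4.5° (true dip is 6.2°, so apparent ≤ true as expected).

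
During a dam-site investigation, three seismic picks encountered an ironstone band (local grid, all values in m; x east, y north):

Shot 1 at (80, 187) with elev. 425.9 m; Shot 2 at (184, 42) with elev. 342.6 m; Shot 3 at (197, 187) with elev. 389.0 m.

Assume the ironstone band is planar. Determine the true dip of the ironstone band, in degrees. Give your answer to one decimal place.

25.2°

Let the plane be z = a·x + b·y + c.
Shot 2−Shot 1: 104a − 145b = −83.3;  Shot 3−Shot 1: 117a + 0b = −36.9.
Solving gives a = −0.31538, b = 0.34828.
Gradient magnitude |∇z| = √(a² + b²) = √(0.09947 + 0.12130) = 0.46985.
True dip = arctan(0.46985) = 25.2°, dipping toward SE (azimuth ≈ 138°).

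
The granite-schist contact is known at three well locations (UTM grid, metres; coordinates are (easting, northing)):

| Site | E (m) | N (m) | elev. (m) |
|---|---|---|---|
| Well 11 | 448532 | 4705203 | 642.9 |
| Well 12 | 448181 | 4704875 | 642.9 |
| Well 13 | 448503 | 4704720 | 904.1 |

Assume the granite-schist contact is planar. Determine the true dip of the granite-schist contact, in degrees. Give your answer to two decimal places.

38.10°

Two edge vectors: Well 11→Well 12 = (-351, -328, 0), Well 11→Well 13 = (-29, -483, 261.2).
Normal n = (Well 11→Well 12) × (Well 11→Well 13) = (-85673.6, 91681.2, 160021).
So ∂z/∂E = −n_x/n_z = 0.53539 and ∂z/∂N = −n_y/n_z = −0.57293.
Gradient magnitude |∇z| = √(a² + b²) = √(0.28664 + 0.32825) = 0.78415.
True dip = arctan(0.78415) = 38.10°, dipping toward NW (azimuth ≈ 317°).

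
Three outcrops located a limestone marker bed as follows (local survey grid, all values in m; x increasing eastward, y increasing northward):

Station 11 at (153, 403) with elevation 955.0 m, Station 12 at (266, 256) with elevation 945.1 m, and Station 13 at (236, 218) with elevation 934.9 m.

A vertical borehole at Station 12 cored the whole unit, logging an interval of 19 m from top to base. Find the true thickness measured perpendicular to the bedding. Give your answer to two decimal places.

18.59 m

Two edge vectors: Station 11→Station 12 = (113, -147, -9.9), Station 11→Station 13 = (83, -185, -20.1).
Normal n = (Station 11→Station 12) × (Station 11→Station 13) = (1123.2, 1449.6, -8704).
So ∂z/∂x = −n_x/n_z = 0.12904 and ∂z/∂y = −n_y/n_z = 0.16654.
|∇z| = √(a²+b²) = 0.21069, so dip δ = arctan(0.21069) = 11.90°.
True thickness = vertical thickness × cos δ = 19 × cos 11.90° = 18.59 m.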